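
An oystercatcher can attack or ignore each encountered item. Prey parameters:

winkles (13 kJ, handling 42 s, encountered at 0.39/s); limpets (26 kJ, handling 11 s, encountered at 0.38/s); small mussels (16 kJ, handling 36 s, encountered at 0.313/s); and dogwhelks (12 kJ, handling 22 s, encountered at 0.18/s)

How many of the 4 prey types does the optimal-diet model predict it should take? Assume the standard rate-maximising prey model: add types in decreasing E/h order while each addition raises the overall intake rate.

1

E/h in descending order: limpets 2.36, dogwhelks 0.545, small mussels 0.444, winkles 0.31 kJ/s. The optimal diet is the largest prefix of this list for which every included type satisfies E_i/h_i > R on the types above it.
Rate on top 1: 1.907. dogwhelks: 0.545 < 1.907 → exclude; stop.
Optimal diet: limpets — 1 of 4 types.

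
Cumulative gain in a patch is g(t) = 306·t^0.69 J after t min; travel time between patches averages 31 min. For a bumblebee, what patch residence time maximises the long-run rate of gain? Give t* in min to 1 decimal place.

Optimal t* satisfies g'(t*) = g(t*)/(T + t*).
g'(t) = 0.69·306·t^-0.31. Setting 0.69·306·t^-0.31 = 306·t^0.69/(31+t) gives 0.69(31+t) = t, so 0.31·t = 0.69×31.
t* = 0.69×31/0.31 = 69 min.

69.0 min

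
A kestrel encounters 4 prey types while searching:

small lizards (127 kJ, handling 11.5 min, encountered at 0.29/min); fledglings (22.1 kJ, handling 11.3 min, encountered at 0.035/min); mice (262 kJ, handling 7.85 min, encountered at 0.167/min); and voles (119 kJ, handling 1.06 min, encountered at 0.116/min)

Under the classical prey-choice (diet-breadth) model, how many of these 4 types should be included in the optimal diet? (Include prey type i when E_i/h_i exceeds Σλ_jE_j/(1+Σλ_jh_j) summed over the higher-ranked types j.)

E/h in descending order: voles 112, mice 33.4, small lizards 11, fledglings 1.96 kJ/min. The optimal diet is the largest prefix of this list for which every included type satisfies E_i/h_i > R on the types above it.
Rate on top 1: 12.29. mice: 33.4 > 12.29 → include.
Rate on top 2: 23.65. small lizards: 11 < 23.65 → exclude; stop.
Optimal diet: voles, mice — 2 of 4 types.

2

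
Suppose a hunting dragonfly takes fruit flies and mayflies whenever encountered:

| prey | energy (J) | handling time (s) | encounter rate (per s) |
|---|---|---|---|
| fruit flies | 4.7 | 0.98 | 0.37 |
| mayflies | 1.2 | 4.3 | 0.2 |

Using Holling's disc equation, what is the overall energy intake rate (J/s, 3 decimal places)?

R = Σλ_iE_i / (1 + Σλ_ih_i)
Numerator: 0.37×4.7 + 0.2×1.2 = 1.979
Denominator: 1 + 0.37×0.98 + 0.2×4.3 = 2.223
R = 1.979/2.223 = 0.8904 J/s

0.890 J/s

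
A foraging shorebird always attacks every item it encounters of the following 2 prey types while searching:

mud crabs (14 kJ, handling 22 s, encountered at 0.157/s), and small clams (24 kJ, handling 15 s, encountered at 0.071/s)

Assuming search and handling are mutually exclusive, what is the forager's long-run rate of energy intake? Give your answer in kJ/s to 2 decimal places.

0.71 kJ/s

R = (0.157×14 + 0.071×24) / (1 + 0.157×22 + 0.071×15) = 3.902/5.519 = 0.707 kJ/s.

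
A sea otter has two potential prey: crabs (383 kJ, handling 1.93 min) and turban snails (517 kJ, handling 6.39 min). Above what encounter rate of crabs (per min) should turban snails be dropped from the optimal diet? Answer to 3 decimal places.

0.357 per min

The zero-one rule: include turban snails iff E₂/h₂ > λE₁/(1+λh₁). Equality gives the switch point.
λE₁h₂ = E₂ + λE₂h₁ ⇒ λ = E₂/(E₁h₂ − E₂h₁) = 517/(2447 − 997.8) = 0.3567 per min.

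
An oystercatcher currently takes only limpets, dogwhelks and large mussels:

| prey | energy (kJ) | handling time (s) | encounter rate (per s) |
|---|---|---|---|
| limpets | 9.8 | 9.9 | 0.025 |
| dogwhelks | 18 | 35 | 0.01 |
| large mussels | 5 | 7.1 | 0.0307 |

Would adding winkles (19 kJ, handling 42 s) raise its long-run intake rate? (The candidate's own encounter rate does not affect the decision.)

Current rate: (0.025×9.8 + 0.01×18 + 0.0307×5)/(1 + 0.025×9.9 + 0.01×35 + 0.0307×7.1) = 0.3187 kJ/s.
Profitability of winkles: 19/42 = 0.4524 kJ/s.
Since 0.4524 > R, including winkles increases the long-run rate.

Yes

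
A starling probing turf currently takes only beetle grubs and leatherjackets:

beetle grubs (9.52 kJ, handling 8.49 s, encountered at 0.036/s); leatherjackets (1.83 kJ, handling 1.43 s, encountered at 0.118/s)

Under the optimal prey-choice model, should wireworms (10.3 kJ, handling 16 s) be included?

On beetle grubs and leatherjackets alone, R = ΣλE/(1+Σλh) = 0.5587/1.474 = 0.3789 kJ/s.
Profitability of wireworms: 10.3/16 = 0.6438 kJ/s.
Since 0.6438 > R, including wireworms increases the long-run rate.

Yes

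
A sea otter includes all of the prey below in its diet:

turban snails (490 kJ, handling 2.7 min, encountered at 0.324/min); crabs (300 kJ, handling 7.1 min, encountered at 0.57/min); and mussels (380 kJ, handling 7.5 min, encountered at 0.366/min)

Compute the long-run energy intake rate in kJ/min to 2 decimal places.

R = (0.324×490 + 0.57×300 + 0.366×380) / (1 + 0.324×2.7 + 0.57×7.1 + 0.366×7.5) = 468.8/8.667 = 54.1 kJ/min.

54.10 kJ/min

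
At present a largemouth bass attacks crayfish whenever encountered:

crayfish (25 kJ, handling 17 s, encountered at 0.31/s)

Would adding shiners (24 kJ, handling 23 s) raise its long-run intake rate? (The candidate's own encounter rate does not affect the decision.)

No

On crayfish alone, R = ΣλE/(1+Σλh) = 7.75/6.27 = 1.236 kJ/s.
shiners: E/h = 24/23 = 1.043 kJ/s.
Since 1.043 < R, time spent handling shiners is better spent searching.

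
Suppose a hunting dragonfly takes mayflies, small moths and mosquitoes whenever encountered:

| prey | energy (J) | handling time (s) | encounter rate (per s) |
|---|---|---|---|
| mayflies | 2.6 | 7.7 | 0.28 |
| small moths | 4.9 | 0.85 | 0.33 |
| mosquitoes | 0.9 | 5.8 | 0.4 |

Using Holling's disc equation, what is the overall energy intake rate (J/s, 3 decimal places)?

Energy encountered per unit search time: 0.28×2.6 + 0.33×4.9 + 0.4×0.9 = 2.705 J/s.
Handling time per unit search time: 0.28×7.7 + 0.33×0.85 + 0.4×5.8 = 4.756.
Rate = 2.705/(1 + 4.756) = 0.4699 J/s.

0.470 J/s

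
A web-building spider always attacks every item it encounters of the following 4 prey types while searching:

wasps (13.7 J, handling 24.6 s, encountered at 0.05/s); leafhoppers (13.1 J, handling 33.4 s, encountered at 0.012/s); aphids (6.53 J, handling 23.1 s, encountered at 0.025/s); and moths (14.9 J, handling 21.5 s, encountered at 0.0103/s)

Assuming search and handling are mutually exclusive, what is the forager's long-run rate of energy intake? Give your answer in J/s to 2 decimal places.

0.34 J/s

Energy encountered per unit search time: 0.05×13.7 + 0.012×13.1 + 0.025×6.53 + 0.0103×14.9 = 1.159 J/s.
Handling time per unit search time: 0.05×24.6 + 0.012×33.4 + 0.025×23.1 + 0.0103×21.5 = 2.43.
Rate = 1.159/(1 + 2.43) = 0.3379 J/s.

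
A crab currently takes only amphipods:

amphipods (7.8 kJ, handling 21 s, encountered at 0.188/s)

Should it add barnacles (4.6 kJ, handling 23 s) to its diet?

Intake rate on the current diet: R = (0.188×7.8) / (1 + 0.188×21) = 1.466/4.948 = 0.2964 kJ/s.
Profitability of barnacles: 4.6/23 = 0.2 kJ/s.
Since 0.2 < R, time spent handling barnacles is better spent searching.

No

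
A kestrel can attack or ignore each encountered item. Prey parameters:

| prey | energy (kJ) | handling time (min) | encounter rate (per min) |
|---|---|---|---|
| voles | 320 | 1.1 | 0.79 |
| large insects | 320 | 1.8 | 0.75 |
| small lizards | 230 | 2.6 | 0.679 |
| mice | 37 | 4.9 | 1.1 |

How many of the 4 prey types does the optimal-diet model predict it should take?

2

Profitabilities (E/h, kJ/min): voles 291, large insects 178, small lizards 88.5, mice 7.55. Add prey in this order while the next type's profitability exceeds the intake rate on those already taken.
Rate on top 1: 135.3. large insects: 178 > 135.3 → include.
Rate on top 2: 153.1. small lizards: 88.5 < 153.1 → exclude; stop.
Optimal diet: voles, large insects — 2 of 4 types.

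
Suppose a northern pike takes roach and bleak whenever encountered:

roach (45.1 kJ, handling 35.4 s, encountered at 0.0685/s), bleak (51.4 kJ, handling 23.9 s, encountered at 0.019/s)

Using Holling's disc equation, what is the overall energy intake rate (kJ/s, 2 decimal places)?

R = Σλ_iE_i / (1 + Σλ_ih_i)
Numerator: 0.0685×45.1 + 0.019×51.4 = 4.066
Denominator: 1 + 0.0685×35.4 + 0.019×23.9 = 3.879
R = 4.066/3.879 = 1.048 kJ/s

1.05 kJ/s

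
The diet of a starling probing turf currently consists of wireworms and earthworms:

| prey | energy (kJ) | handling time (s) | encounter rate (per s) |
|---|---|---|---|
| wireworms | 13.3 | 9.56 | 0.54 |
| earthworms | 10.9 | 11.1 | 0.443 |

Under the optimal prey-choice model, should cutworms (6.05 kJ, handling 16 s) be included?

No

Intake rate on the current diet: R = (0.54×13.3 + 0.443×10.9) / (1 + 0.54×9.56 + 0.443×11.1) = 12.01/11.08 = 1.084 kJ/s.
cutworms: E/h = 6.05/16 = 0.3781 kJ/s.
0.3781 < 1.084, so adding cutworms would lower the average — exclude it.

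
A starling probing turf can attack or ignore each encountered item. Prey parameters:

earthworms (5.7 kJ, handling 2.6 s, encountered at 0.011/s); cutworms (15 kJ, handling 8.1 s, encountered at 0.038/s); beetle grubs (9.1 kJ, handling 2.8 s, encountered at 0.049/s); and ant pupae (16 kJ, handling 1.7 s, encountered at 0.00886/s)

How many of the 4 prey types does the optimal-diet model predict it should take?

4

E/h in descending order: ant pupae 9.41, beetle grubs 3.25, earthworms 2.19, cutworms 1.85 kJ/s. The optimal diet is the largest prefix of this list for which every included type satisfies E_i/h_i > R on the types above it.
Rate on top 1: 0.1397. beetle grubs: 3.25 > 0.1397 → include.
Rate on top 2: 0.51. earthworms: 2.19 > 0.51 → include.
Rate on top 3: 0.5508. cutworms: 1.85 > 0.5508 → include.
Optimal diet: ant pupae, beetle grubs, earthworms, cutworms — 4 of 4 types.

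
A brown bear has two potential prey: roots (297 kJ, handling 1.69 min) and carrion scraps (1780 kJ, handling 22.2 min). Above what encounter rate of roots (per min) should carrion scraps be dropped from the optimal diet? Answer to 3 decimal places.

0.496 per min

At the threshold, the rate on roots alone equals the profitability of carrion scraps: λ·297/(1 + λ·1.69) = 1780/22.2 = 80.18.
Rearranging, λ(297 − 80.18×1.69) = 80.18, so λ = 80.18/161.5 = 0.4965 per min.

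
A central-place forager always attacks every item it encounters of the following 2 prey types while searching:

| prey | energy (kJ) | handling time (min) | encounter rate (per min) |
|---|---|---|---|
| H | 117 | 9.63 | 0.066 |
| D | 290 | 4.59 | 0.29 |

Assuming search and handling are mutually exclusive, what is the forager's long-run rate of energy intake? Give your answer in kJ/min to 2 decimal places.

R = Σλ_iE_i / (1 + Σλ_ih_i)
Numerator: 0.066×117 + 0.29×290 = 91.82
Denominator: 1 + 0.066×9.63 + 0.29×4.59 = 2.967
R = 91.82/2.967 = 30.95 kJ/min

30.95 kJ/min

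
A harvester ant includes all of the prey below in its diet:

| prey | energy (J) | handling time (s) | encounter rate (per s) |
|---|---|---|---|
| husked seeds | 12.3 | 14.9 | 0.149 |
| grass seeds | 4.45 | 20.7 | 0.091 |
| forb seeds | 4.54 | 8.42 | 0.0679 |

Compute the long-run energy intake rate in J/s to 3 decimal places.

Energy encountered per unit search time: 0.149×12.3 + 0.091×4.45 + 0.0679×4.54 = 2.546 J/s.
Handling time per unit search time: 0.149×14.9 + 0.091×20.7 + 0.0679×8.42 = 4.676.
Rate = 2.546/(1 + 4.676) = 0.4486 J/s.

0.449 J/s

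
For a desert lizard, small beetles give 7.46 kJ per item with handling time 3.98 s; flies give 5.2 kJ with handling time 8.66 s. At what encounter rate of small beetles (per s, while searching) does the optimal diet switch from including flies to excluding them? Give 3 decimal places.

The zero-one rule: include flies iff E₂/h₂ > λE₁/(1+λh₁). Equality gives the switch point.
λE₁h₂ = E₂ + λE₂h₁ ⇒ λ = E₂/(E₁h₂ − E₂h₁) = 5.2/(64.6 − 20.7) = 0.1184 per s.

0.118 per s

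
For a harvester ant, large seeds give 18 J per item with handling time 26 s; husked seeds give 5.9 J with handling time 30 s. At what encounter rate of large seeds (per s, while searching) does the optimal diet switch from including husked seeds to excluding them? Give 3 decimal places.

Drop husked seeds once their profitability E₂/h₂ falls below the rate achievable on large seeds alone: E₂/h₂ = λE₁/(1 + λh₁).
Solve for λ: λE₁h₂ = E₂(1 + λh₁) → λ(E₁h₂ − E₂h₁) = E₂ → λ = E₂/(E₁h₂ − E₂h₁).
λ = 5.9/(18×30 − 5.9×26) = 5.9/386.6 = 0.01526 per s.

0.015 per s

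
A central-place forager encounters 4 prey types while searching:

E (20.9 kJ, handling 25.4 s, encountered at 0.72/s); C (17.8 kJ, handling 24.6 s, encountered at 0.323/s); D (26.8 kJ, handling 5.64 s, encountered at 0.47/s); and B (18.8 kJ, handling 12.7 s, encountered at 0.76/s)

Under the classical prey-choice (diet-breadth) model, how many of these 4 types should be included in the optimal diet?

Rank by E/h (kJ/s): D 4.75, B 1.48, E 0.823, C 0.724. Include each in turn until the next type's E/h falls below the running intake rate.
Rate on top 1: 3.45. B: 1.48 < 3.45 → exclude; stop.
Optimal diet: D — 1 of 4 types.

1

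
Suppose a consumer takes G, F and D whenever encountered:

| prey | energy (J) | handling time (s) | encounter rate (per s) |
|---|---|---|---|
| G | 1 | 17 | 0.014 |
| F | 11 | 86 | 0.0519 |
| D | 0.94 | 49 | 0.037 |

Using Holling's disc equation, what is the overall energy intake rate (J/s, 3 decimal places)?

0.082 J/s

R = Σλ_iE_i / (1 + Σλ_ih_i)
Numerator: 0.014×1 + 0.0519×11 + 0.037×0.94 = 0.6197
Denominator: 1 + 0.014×17 + 0.0519×86 + 0.037×49 = 7.514
R = 0.6197/7.514 = 0.08247 J/s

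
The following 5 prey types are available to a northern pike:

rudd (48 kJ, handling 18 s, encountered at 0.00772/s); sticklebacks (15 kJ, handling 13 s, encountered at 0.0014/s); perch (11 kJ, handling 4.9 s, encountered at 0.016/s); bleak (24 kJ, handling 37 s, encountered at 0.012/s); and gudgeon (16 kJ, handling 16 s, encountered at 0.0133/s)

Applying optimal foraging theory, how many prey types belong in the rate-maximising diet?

E/h in descending order: rudd 2.67, perch 2.24, sticklebacks 1.15, gudgeon 1, bleak 0.649 kJ/s. The optimal diet is the largest prefix of this list for which every included type satisfies E_i/h_i > R on the types above it.
Rate on top 1: 0.3253. perch: 2.24 > 0.3253 → include.
Rate on top 2: 0.449. sticklebacks: 1.15 > 0.449 → include.
Rate on top 3: 0.4594. gudgeon: 1 > 0.4594 → include.
Rate on top 4: 0.5388. bleak: 0.649 > 0.5388 → include.
Optimal diet: rudd, perch, sticklebacks, gudgeon, bleak — 5 of 5 types.

5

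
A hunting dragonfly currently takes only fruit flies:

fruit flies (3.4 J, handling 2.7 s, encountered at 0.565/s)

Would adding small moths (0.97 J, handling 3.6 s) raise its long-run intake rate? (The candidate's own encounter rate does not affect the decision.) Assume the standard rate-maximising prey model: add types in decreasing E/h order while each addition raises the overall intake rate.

No

On fruit flies alone, R = ΣλE/(1+Σλh) = 1.921/2.526 = 0.7606 J/s.
small moths: E/h = 0.97/3.6 = 0.2694 J/s.
0.2694 < 0.7606, so adding small moths would lower the average — exclude it.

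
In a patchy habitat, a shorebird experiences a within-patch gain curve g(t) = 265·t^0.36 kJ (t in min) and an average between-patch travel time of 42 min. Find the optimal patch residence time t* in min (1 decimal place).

23.6 min

Maximise g(t)/(T+t): set derivative to zero → g'(t)(T+t) = g(t).
g'(t) = 0.36·265·t^-0.64. Setting 0.36·265·t^-0.64 = 265·t^0.36/(42+t) gives 0.36(42+t) = t, so 0.64·t = 0.36×42.
t* = 0.36×42/0.64 = 23.62 min.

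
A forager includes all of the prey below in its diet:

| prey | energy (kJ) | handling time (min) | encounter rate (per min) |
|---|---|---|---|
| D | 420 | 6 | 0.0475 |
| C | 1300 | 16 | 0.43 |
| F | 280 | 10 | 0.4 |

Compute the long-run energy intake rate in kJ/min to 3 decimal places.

56.798 kJ/min

Energy encountered per unit search time: 0.0475×420 + 0.43×1300 + 0.4×280 = 691 kJ/min.
Handling time per unit search time: 0.0475×6 + 0.43×16 + 0.4×10 = 11.16.
Rate = 691/(1 + 11.16) = 56.8 kJ/min.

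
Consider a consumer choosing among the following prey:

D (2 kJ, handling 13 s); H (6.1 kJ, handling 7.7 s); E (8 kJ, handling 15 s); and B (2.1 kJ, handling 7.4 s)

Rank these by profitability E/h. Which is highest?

In descending order of E/h:
H: 6.1/7.7 = 0.792 kJ/s
E: 8/15 = 0.533 kJ/s
B: 2.1/7.4 = 0.284 kJ/s
D: 2/13 = 0.154 kJ/s

H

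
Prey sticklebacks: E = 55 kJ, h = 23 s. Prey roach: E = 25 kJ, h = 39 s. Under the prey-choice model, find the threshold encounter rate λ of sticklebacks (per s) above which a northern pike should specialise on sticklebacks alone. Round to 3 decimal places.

The zero-one rule: include roach iff E₂/h₂ > λE₁/(1+λh₁). Equality gives the switch point.
λE₁h₂ = E₂ + λE₂h₁ ⇒ λ = E₂/(E₁h₂ − E₂h₁) = 25/(2145 − 575) = 0.01592 per s.

0.016 per s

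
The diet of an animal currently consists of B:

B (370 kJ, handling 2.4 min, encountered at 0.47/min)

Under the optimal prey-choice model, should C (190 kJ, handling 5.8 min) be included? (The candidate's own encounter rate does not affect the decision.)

On B alone, R = ΣλE/(1+Σλh) = 173.9/2.128 = 81.72 kJ/min.
Profitability of C: 190/5.8 = 32.76 kJ/min.
Since 32.76 < R, time spent handling C is better spent searching.

No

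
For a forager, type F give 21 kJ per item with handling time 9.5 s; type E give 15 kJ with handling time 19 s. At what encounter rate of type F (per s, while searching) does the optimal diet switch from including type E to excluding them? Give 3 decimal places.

At the threshold, the rate on type F alone equals the profitability of type E: λ·21/(1 + λ·9.5) = 15/19 = 0.7895.
Rearranging, λ(21 − 0.7895×9.5) = 0.7895, so λ = 0.7895/13.5 = 0.05848 per s.

0.058 per s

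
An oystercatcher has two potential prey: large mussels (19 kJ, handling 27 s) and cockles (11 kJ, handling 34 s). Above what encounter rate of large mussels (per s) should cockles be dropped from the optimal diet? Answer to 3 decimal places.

0.032 per s

Drop cockles once their profitability E₂/h₂ falls below the rate achievable on large mussels alone: E₂/h₂ = λE₁/(1 + λh₁).
Solve for λ: λE₁h₂ = E₂(1 + λh₁) → λ(E₁h₂ − E₂h₁) = E₂ → λ = E₂/(E₁h₂ − E₂h₁).
λ = 11/(19×34 − 11×27) = 11/349 = 0.03152 per s.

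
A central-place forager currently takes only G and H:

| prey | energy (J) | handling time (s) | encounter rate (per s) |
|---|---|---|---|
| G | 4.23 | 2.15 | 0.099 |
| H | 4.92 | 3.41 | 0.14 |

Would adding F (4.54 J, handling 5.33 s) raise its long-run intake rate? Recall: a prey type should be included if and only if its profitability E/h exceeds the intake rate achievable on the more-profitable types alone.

Yes

Current rate: (0.099×4.23 + 0.14×4.92)/(1 + 0.099×2.15 + 0.14×3.41) = 0.6553 J/s.
Profitability of F: 4.54/5.33 = 0.8518 J/s.
0.8518 > 0.6553, so adding F raises the average — include it.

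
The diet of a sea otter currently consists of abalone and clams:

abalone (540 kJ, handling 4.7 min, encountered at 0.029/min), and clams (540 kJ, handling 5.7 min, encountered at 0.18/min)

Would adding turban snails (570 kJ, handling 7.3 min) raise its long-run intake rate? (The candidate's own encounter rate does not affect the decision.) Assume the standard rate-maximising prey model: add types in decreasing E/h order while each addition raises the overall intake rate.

Current rate: (0.029×540 + 0.18×540)/(1 + 0.029×4.7 + 0.18×5.7) = 52.19 kJ/min.
turban snails: E/h = 570/7.3 = 78.08 kJ/min.
78.08 > 52.19, so adding turban snails raises the average — include it.

Yes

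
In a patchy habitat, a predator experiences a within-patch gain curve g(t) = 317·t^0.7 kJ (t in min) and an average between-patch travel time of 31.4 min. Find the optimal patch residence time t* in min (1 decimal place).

73.3 min

By the marginal value theorem, leave when the instantaneous gain rate g'(t) equals the habitat-wide average g(t)/(T + t).
g'(t) = 0.7·317·t^-0.3. Setting 0.7·317·t^-0.3 = 317·t^0.7/(31.4+t) gives 0.7(31.4+t) = t, so 0.30·t = 0.7×31.4.
t* = 0.7×31.4/0.30 = 73.27 min.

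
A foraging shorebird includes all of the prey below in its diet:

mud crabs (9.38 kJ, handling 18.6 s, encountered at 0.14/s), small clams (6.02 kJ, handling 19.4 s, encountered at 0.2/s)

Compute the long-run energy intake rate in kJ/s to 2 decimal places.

0.34 kJ/s

R = (0.14×9.38 + 0.2×6.02) / (1 + 0.14×18.6 + 0.2×19.4) = 2.517/7.484 = 0.3363 kJ/s.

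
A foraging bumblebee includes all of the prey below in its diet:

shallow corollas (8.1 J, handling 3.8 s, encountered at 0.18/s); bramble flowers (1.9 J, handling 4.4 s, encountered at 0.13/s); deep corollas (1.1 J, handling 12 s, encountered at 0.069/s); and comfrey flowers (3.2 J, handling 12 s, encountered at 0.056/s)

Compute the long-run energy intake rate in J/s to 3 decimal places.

0.522 J/s

Energy encountered per unit search time: 0.18×8.1 + 0.13×1.9 + 0.069×1.1 + 0.056×3.2 = 1.96 J/s.
Handling time per unit search time: 0.18×3.8 + 0.13×4.4 + 0.069×12 + 0.056×12 = 2.756.
Rate = 1.96/(1 + 2.756) = 0.5219 J/s.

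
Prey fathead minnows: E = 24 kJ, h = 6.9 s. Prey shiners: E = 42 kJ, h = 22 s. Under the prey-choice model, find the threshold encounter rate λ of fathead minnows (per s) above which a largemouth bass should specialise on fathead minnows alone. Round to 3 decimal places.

0.176 per s

Drop shiners once their profitability E₂/h₂ falls below the rate achievable on fathead minnows alone: E₂/h₂ = λE₁/(1 + λh₁).
Solve for λ: λE₁h₂ = E₂(1 + λh₁) → λ(E₁h₂ − E₂h₁) = E₂ → λ = E₂/(E₁h₂ − E₂h₁).
λ = 42/(24×22 − 42×6.9) = 42/238.2 = 0.1763 per s.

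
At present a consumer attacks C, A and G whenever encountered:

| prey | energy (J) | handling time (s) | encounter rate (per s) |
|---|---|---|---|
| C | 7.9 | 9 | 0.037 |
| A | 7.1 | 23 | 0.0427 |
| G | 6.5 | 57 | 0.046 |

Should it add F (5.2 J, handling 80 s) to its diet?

Intake rate on the current diet: R = (0.037×7.9 + 0.0427×7.1 + 0.046×6.5) / (1 + 0.037×9 + 0.0427×23 + 0.046×57) = 0.8945/4.937 = 0.1812 J/s.
F: E/h = 5.2/80 = 0.065 J/s.
Since 0.065 < R, time spent handling F is better spent searching.

No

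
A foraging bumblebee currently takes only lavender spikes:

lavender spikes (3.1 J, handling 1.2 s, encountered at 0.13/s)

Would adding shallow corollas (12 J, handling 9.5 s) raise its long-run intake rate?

Intake rate on the current diet: R = (0.13×3.1) / (1 + 0.13×1.2) = 0.403/1.156 = 0.3486 J/s.
Profitability of shallow corollas: 12/9.5 = 1.263 J/s.
Since 1.263 > R, including shallow corollas increases the long-run rate.

Yes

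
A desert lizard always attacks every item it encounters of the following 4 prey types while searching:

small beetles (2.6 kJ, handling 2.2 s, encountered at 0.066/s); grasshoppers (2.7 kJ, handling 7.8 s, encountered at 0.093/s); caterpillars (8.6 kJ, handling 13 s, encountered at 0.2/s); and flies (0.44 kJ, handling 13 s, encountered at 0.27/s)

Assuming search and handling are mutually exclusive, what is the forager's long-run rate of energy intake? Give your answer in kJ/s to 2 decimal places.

R = (0.066×2.6 + 0.093×2.7 + 0.2×8.6 + 0.27×0.44) / (1 + 0.066×2.2 + 0.093×7.8 + 0.2×13 + 0.27×13) = 2.261/7.981 = 0.2834 kJ/s.

0.28 kJ/s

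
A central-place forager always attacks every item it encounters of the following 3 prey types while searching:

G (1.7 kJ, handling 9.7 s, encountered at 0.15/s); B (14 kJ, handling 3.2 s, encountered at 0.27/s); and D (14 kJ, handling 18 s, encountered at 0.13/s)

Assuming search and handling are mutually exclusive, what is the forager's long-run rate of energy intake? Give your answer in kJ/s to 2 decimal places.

1.03 kJ/s

R = Σλ_iE_i / (1 + Σλ_ih_i)
Numerator: 0.15×1.7 + 0.27×14 + 0.13×14 = 5.855
Denominator: 1 + 0.15×9.7 + 0.27×3.2 + 0.13×18 = 5.659
R = 5.855/5.659 = 1.035 kJ/s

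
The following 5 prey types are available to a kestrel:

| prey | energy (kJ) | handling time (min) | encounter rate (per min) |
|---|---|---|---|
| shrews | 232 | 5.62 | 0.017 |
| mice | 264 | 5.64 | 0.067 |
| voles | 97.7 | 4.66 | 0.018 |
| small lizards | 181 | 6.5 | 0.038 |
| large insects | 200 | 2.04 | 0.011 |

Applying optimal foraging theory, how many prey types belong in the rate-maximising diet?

E/h in descending order: large insects 98, mice 46.8, shrews 41.3, small lizards 27.8, voles 21 kJ/min. The optimal diet is the largest prefix of this list for which every included type satisfies E_i/h_i > R on the types above it.
Rate on top 1: 2.152. mice: 46.8 > 2.152 → include.
Rate on top 2: 14.2. shrews: 41.3 > 14.2 → include.
Rate on top 3: 15.93. small lizards: 27.8 > 15.93 → include.
Rate on top 4: 17.62. voles: 21 > 17.62 → include.
Optimal diet: large insects, mice, shrews, small lizards, voles — 5 of 5 types.

5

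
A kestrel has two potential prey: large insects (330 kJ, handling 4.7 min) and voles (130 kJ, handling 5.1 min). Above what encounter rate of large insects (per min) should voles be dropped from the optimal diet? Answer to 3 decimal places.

The zero-one rule: include voles iff E₂/h₂ > λE₁/(1+λh₁). Equality gives the switch point.
λE₁h₂ = E₂ + λE₂h₁ ⇒ λ = E₂/(E₁h₂ − E₂h₁) = 130/(1683 − 611) = 0.1213 per min.

0.121 per min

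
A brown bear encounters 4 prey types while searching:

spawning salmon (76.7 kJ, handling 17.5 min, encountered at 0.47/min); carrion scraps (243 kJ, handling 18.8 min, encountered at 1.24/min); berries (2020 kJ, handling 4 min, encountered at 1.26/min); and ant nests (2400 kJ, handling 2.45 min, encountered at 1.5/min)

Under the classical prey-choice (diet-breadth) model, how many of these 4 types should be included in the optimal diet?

E/h in descending order: ant nests 980, berries 505, carrion scraps 12.9, spawning salmon 4.38 kJ/min. The optimal diet is the largest prefix of this list for which every included type satisfies E_i/h_i > R on the types above it.
Rate on top 1: 770.1. berries: 505 < 770.1 → exclude; stop.
Optimal diet: ant nests — 1 of 4 types.

1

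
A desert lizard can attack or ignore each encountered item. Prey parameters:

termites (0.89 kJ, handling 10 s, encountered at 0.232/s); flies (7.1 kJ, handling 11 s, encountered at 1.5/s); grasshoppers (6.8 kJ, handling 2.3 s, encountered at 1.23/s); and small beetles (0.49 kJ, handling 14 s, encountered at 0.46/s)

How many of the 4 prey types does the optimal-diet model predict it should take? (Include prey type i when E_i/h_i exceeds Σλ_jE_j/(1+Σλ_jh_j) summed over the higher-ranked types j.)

E/h in descending order: grasshoppers 2.96, flies 0.645, termites 0.089, small beetles 0.035 kJ/s. The optimal diet is the largest prefix of this list for which every included type satisfies E_i/h_i > R on the types above it.
Rate on top 1: 2.184. flies: 0.645 < 2.184 → exclude; stop.
Optimal diet: grasshoppers — 1 of 4 types.

1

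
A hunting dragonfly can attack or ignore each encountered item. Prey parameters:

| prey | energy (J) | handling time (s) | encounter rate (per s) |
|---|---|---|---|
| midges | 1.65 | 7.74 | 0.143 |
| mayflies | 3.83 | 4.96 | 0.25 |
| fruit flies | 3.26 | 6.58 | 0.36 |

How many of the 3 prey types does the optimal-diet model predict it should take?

2

Rank by E/h (J/s): mayflies 0.772, fruit flies 0.495, midges 0.213. Include each in turn until the next type's E/h falls below the running intake rate.
Rate on top 1: 0.4275. fruit flies: 0.495 > 0.4275 → include.
Rate on top 2: 0.4624. midges: 0.213 < 0.4624 → exclude; stop.
Optimal diet: mayflies, fruit flies — 2 of 3 types.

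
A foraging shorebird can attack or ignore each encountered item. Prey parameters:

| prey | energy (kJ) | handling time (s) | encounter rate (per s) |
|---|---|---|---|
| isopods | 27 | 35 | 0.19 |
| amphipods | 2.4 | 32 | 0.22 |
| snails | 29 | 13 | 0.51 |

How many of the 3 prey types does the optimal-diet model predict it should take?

Rank by E/h (kJ/s): snails 2.23, isopods 0.771, amphipods 0.075. Include each in turn until the next type's E/h falls below the running intake rate.
Rate on top 1: 1.938. isopods: 0.771 < 1.938 → exclude; stop.
Optimal diet: snails — 1 of 3 types.

1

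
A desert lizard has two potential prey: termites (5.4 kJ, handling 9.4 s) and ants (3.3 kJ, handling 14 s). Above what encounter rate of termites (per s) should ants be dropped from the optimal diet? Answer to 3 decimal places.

The zero-one rule: include ants iff E₂/h₂ > λE₁/(1+λh₁). Equality gives the switch point.
λE₁h₂ = E₂ + λE₂h₁ ⇒ λ = E₂/(E₁h₂ − E₂h₁) = 3.3/(75.6 − 31.02) = 0.07402 per s.

0.074 per s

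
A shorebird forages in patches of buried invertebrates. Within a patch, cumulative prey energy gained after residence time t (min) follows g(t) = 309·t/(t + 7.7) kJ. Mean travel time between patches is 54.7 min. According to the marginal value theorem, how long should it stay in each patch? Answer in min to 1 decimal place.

20.5 min

Maximise g(t)/(T+t): set derivative to zero → g'(t)(T+t) = g(t).
g'(t) = 309·7.7/(t + 7.7)². Setting 309·7.7/(t+7.7)² = 309t/[(t+7.7)(54.7+t)] gives 7.7(54.7+t) = t(t+7.7), so t² = 7.7×54.7 = 421.2.
t* = √421.2 = 20.52 min.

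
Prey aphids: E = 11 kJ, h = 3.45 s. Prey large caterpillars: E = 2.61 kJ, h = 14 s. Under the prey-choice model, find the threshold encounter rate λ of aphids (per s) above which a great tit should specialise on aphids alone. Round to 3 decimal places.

At the threshold, the rate on aphids alone equals the profitability of large caterpillars: λ·11/(1 + λ·3.45) = 2.61/14 = 0.1864.
Rearranging, λ(11 − 0.1864×3.45) = 0.1864, so λ = 0.1864/10.36 = 0.018 per s.

0.018 per s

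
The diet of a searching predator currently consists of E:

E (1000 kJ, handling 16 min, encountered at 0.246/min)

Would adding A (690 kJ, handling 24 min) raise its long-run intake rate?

No

On E alone, R = ΣλE/(1+Σλh) = 246/4.936 = 49.84 kJ/min.
A: E/h = 690/24 = 28.75 kJ/min.
28.75 < 49.84, so adding A would lower the average — exclude it.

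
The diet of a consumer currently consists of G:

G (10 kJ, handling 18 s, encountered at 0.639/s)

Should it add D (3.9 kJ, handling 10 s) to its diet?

Current rate: (0.639×10)/(1 + 0.639×18) = 0.5111 kJ/s.
Profitability of D: 3.9/10 = 0.39 kJ/s.
0.39 < 0.5111, so adding D would lower the average — exclude it.

No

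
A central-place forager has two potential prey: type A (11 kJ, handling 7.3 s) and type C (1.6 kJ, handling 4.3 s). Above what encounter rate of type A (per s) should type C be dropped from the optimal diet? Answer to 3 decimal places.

Drop type C once their profitability E₂/h₂ falls below the rate achievable on type A alone: E₂/h₂ = λE₁/(1 + λh₁).
Solve for λ: λE₁h₂ = E₂(1 + λh₁) → λ(E₁h₂ − E₂h₁) = E₂ → λ = E₂/(E₁h₂ − E₂h₁).
λ = 1.6/(11×4.3 − 1.6×7.3) = 1.6/35.62 = 0.04492 per s.

0.045 per s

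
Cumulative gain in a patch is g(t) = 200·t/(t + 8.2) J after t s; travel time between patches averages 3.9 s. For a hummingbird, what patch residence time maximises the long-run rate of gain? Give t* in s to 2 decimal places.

5.66 s

Maximise g(t)/(T+t): set derivative to zero → g'(t)(T+t) = g(t).
g'(t) = 200·8.2/(t + 8.2)². Setting 200·8.2/(t+8.2)² = 200t/[(t+8.2)(3.9+t)] gives 8.2(3.9+t) = t(t+8.2), so t² = 8.2×3.9 = 31.98.
t* = √31.98 = 5.655 s.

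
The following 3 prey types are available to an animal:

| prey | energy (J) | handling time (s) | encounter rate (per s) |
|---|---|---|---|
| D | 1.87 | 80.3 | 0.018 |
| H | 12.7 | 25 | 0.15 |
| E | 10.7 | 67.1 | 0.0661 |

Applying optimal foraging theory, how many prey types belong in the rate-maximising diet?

1

Rank by E/h (J/s): H 0.508, E 0.159, D 0.0233. Include each in turn until the next type's E/h falls below the running intake rate.
Rate on top 1: 0.4011. E: 0.159 < 0.4011 → exclude; stop.
Optimal diet: H — 1 of 3 types.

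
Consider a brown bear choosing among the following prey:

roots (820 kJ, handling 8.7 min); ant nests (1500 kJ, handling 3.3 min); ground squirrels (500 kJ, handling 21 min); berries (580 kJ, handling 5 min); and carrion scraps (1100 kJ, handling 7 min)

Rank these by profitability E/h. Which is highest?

Profitability E/h (kJ/min): roots = 820/8.7 = 94.3, ant nests = 1500/3.3 = 455, ground squirrels = 500/21 = 23.8, berries = 580/5 = 116, carrion scraps = 1100/7 = 157.
Ranked: ant nests > carrion scraps > berries > roots > ground squirrels.

ant nests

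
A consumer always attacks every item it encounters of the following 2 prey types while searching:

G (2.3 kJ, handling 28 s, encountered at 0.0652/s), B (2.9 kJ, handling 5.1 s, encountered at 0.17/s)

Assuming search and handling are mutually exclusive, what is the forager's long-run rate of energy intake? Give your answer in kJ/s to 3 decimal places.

R = (0.0652×2.3 + 0.17×2.9) / (1 + 0.0652×28 + 0.17×5.1) = 0.643/3.693 = 0.1741 kJ/s.

0.174 kJ/s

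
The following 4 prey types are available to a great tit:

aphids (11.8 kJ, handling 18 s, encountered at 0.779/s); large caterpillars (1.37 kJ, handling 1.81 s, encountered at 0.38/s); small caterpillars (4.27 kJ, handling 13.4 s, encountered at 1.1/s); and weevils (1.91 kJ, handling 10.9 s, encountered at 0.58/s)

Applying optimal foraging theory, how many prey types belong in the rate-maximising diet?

2

E/h in descending order: large caterpillars 0.757, aphids 0.656, small caterpillars 0.319, weevils 0.175 kJ/s. The optimal diet is the largest prefix of this list for which every included type satisfies E_i/h_i > R on the types above it.
Rate on top 1: 0.3084. aphids: 0.656 > 0.3084 → include.
Rate on top 2: 0.6183. small caterpillars: 0.319 < 0.6183 → exclude; stop.
Optimal diet: large caterpillars, aphids — 2 of 4 types.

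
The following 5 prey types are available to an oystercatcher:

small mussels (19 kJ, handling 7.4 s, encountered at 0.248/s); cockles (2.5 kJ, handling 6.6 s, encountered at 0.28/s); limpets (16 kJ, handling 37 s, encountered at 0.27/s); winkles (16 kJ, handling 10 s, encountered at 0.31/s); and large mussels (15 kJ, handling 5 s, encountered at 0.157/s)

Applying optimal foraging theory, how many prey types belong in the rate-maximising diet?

2

E/h in descending order: large mussels 3, small mussels 2.57, winkles 1.6, limpets 0.432, cockles 0.379 kJ/s. The optimal diet is the largest prefix of this list for which every included type satisfies E_i/h_i > R on the types above it.
Rate on top 1: 1.319. small mussels: 2.57 > 1.319 → include.
Rate on top 2: 1.952. winkles: 1.6 < 1.952 → exclude; stop.
Optimal diet: large mussels, small mussels — 2 of 5 types.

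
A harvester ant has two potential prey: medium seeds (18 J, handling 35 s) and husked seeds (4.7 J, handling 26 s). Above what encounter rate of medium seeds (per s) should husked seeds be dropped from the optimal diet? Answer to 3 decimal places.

0.015 per s

The zero-one rule: include husked seeds iff E₂/h₂ > λE₁/(1+λh₁). Equality gives the switch point.
λE₁h₂ = E₂ + λE₂h₁ ⇒ λ = E₂/(E₁h₂ − E₂h₁) = 4.7/(468 − 164.5) = 0.01549 per s.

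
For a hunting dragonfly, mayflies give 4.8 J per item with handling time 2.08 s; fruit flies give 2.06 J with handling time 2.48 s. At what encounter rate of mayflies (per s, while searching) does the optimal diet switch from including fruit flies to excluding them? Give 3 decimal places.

0.270 per s

Drop fruit flies once their profitability E₂/h₂ falls below the rate achievable on mayflies alone: E₂/h₂ = λE₁/(1 + λh₁).
Solve for λ: λE₁h₂ = E₂(1 + λh₁) → λ(E₁h₂ − E₂h₁) = E₂ → λ = E₂/(E₁h₂ − E₂h₁).
λ = 2.06/(4.8×2.48 − 2.06×2.08) = 2.06/7.619 = 0.2704 per s.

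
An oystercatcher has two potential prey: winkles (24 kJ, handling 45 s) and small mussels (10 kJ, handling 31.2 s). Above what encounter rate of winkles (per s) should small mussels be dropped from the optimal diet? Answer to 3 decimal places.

The zero-one rule: include small mussels iff E₂/h₂ > λE₁/(1+λh₁). Equality gives the switch point.
λE₁h₂ = E₂ + λE₂h₁ ⇒ λ = E₂/(E₁h₂ − E₂h₁) = 10/(748.8 − 450) = 0.03347 per s.

0.033 per s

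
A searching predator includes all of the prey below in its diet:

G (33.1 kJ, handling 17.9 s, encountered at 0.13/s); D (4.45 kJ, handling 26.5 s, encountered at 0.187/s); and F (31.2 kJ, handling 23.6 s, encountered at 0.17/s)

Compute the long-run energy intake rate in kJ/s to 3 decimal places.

R = Σλ_iE_i / (1 + Σλ_ih_i)
Numerator: 0.13×33.1 + 0.187×4.45 + 0.17×31.2 = 10.44
Denominator: 1 + 0.13×17.9 + 0.187×26.5 + 0.17×23.6 = 12.29
R = 10.44/12.29 = 0.8491 kJ/s

0.849 kJ/s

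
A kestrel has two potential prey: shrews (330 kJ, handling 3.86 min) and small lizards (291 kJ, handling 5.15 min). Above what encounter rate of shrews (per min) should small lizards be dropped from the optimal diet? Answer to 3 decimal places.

At the threshold, the rate on shrews alone equals the profitability of small lizards: λ·330/(1 + λ·3.86) = 291/5.15 = 56.5.
Rearranging, λ(330 − 56.5×3.86) = 56.5, so λ = 56.5/111.9 = 0.505 per min.

0.505 per min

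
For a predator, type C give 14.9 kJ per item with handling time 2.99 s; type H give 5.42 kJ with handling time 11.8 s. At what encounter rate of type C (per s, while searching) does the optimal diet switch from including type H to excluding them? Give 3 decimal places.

0.034 per s

The zero-one rule: include type H iff E₂/h₂ > λE₁/(1+λh₁). Equality gives the switch point.
λE₁h₂ = E₂ + λE₂h₁ ⇒ λ = E₂/(E₁h₂ − E₂h₁) = 5.42/(175.8 − 16.21) = 0.03396 per s.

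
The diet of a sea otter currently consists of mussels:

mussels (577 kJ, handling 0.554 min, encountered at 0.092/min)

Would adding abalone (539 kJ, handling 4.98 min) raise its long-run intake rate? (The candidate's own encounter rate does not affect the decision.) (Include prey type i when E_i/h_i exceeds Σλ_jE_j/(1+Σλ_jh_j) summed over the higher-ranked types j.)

Yes

Intake rate on the current diet: R = (0.092×577) / (1 + 0.092×0.554) = 53.08/1.051 = 50.51 kJ/min.
abalone: E/h = 539/4.98 = 108.2 kJ/min.
Since 108.2 > R, including abalone increases the long-run rate.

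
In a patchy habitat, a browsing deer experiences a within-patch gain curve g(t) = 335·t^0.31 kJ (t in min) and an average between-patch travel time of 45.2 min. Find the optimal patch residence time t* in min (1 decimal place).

By the marginal value theorem, leave when the instantaneous gain rate g'(t) equals the habitat-wide average g(t)/(T + t).
g'(t) = 0.31·335·t^-0.69. Setting 0.31·335·t^-0.69 = 335·t^0.31/(45.2+t) gives 0.31(45.2+t) = t, so 0.69·t = 0.31×45.2.
t* = 0.31×45.2/0.69 = 20.31 min.

20.3 min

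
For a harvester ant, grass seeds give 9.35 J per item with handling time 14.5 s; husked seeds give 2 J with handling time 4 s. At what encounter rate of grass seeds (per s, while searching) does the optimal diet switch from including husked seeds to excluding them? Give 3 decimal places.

At the threshold, the rate on grass seeds alone equals the profitability of husked seeds: λ·9.35/(1 + λ·14.5) = 2/4 = 0.5.
Rearranging, λ(9.35 − 0.5×14.5) = 0.5, so λ = 0.5/2.1 = 0.2381 per s.

0.238 per s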